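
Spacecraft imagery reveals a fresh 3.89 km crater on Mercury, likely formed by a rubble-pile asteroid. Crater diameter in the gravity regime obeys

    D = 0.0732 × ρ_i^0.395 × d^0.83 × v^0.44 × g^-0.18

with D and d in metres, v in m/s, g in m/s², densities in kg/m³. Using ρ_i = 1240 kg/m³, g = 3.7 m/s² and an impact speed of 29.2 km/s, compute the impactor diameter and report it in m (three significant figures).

Rearranging for d: d = [D / (0.0732 · 1240^0.395 · 29200^0.44 · 3.7^-0.18)]^(1/0.83).
D = 3890 m.
1240^0.395 = 16.67
29200^0.44 = 92.21
3.7^-0.18 = 0.7902
Denominator = 0.0732 × 16.67 × 92.21 × 0.7902 = 88.91
D / 88.91 = 3890 / 88.91 = 43.75
d = 43.75^(1/0.83) = 43.75^1.2048 = 94.85 m

d ≈ 94.9 m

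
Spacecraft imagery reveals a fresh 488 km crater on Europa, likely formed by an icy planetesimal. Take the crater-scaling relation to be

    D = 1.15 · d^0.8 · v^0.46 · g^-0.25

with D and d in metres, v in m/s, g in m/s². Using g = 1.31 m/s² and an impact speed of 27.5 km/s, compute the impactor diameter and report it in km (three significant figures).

d ≈ 33.0 km

Rearranging for d: d = [D / (1.15 · 27500^0.46 · 1.31^-0.25)]^(1/0.8).
D = 488000 m.
27500^0.46 = 110.2
1.31^-0.25 = 0.9347
Denominator = 1.15 × 110.2 × 0.9347 = 118.5
D / 118.5 = 488000 / 118.5 = 4118
d = 4118^(1/0.8) = 4118^1.25 = 32988 m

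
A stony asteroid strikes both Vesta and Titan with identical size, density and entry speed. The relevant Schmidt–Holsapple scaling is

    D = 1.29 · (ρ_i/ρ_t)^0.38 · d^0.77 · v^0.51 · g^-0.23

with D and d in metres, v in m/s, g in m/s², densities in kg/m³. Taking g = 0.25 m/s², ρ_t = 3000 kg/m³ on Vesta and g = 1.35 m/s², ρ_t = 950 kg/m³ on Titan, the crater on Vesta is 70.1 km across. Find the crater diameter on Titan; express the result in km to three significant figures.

D ≈ 73.6 km

The impactor-only factors (d, v, ρ_i) cancel in the ratio, leaving D_Titan/D_Vesta = (g_Titan/g_Vesta)^-0.23 · (ρ_t,Vesta/ρ_t,Titan)^0.38.
(1.35/0.25)^-0.23 = 5.400^-0.23 = 0.6785
(3000/950)^0.38 = 3.158^0.38 = 1.548
Ratio = 0.6785 × 1.548 = 1.050
D_Titan = 1.050 × 70.1 km = 73.6 km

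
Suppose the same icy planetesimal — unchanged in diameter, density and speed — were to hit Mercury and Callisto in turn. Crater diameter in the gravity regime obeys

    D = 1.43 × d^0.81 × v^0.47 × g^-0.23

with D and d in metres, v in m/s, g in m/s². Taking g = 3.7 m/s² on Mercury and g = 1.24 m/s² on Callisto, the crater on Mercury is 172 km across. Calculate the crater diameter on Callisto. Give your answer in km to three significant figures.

All impactor-dependent factors cancel in the ratio, leaving D_Callisto/D_Mercury = (g_Callisto/g_Mercury)^-0.23.
(1.24/3.7)^-0.23 = 0.3351^-0.23 = 1.286
D_Callisto = 1.286 × 172 km = 221 km

D ≈ 221 km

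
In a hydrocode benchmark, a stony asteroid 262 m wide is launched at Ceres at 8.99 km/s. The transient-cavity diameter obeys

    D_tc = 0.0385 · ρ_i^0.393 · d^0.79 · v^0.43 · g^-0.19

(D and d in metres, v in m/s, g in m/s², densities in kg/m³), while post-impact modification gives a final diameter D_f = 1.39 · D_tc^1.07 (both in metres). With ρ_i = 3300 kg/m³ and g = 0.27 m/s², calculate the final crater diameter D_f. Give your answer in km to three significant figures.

v = 8990 m/s.
ρ_i^0.393 = 3300^0.393 = 24.14
d^0.79 = 262^0.79 = 81.37
v^0.43 = 8990^0.43 = 50.13
g^-0.19 = 0.27^-0.19 = 1.282
D_tc = 0.0385 × 24.14 × 81.37 × 50.13 × 1.282 = 4860 m
D_f = 1.39 × (4860)^1.07 = 12238 m
     = 12.24 km

D_f ≈ 12.2 km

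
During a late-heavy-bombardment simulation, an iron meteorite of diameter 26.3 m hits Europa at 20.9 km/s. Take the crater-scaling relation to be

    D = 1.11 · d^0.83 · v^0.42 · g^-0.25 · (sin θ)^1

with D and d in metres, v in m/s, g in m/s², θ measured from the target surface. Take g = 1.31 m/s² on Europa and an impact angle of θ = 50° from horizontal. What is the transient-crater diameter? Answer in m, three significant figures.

In SI units: v = 20900 m/s.
d^0.83 = 26.3^0.83 = 15.09
v^0.42 = 20900^0.42 = 65.23
g^-0.25 = 1.31^-0.25 = 0.9347
(sin 50°)^1 = 0.7660^1 = 0.7660
D = 1.11 × 15.09 × 65.23 × 0.9347 × 0.7660 = 782.3 m

D ≈ 782 m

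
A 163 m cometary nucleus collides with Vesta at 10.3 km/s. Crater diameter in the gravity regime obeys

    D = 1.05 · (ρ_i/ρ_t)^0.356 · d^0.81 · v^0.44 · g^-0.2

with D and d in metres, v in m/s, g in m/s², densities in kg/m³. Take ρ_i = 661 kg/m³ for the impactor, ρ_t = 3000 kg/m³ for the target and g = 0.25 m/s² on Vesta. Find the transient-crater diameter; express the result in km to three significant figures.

D ≈ 2.92 km

In SI units: v = 10300 m/s.
(ρ_i/ρ_t)^0.356 = (661/3000)^0.356 = 0.5836
d^0.81 = 163^0.81 = 61.93
v^0.44 = 10300^0.44 = 58.30
g^-0.2 = 0.25^-0.2 = 1.320
D = 1.05 × 0.5836 × 61.93 × 58.30 × 1.320 = 2920 m
   = 2.920 km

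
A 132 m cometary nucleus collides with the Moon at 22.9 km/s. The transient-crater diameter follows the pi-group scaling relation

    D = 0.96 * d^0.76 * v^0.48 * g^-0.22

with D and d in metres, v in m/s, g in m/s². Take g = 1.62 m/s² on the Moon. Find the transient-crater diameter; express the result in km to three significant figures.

D ≈ 4.37 km

In SI units: v = 22900 m/s.
d^0.76 = 132^0.76 = 40.89
v^0.48 = 22900^0.48 = 123.8
g^-0.22 = 1.62^-0.22 = 0.8993
D = 0.96 × 40.89 × 123.8 × 0.8993 = 4370 m
   = 4.370 km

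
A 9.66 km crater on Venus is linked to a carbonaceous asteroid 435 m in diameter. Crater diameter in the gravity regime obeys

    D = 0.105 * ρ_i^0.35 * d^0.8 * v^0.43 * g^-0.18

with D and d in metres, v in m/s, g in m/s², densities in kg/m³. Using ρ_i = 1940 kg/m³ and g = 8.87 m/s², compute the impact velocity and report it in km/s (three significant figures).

v ≈ 22.7 km/s

Rearranging for v: v = [D / (0.105 · 1940^0.35 · 435^0.8 · 8.87^-0.18)]^(1/0.43).
D = 9660 m.
1940^0.35 = 14.15
435^0.8 = 129.1
8.87^-0.18 = 0.6751
Denominator = 0.105 × 14.15 × 129.1 × 0.6751 = 129.5
D / 129.5 = 9660 / 129.5 = 74.59
v = 74.59^(1/0.43) = 74.59^2.3256 = 22652 m/s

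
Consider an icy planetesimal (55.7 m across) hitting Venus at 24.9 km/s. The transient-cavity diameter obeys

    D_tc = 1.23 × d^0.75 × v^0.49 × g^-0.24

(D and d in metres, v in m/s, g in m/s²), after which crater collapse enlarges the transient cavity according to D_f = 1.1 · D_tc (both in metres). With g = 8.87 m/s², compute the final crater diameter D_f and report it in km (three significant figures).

D_f ≈ 2.33 km

v = 24900 m/s.
d^0.75 = 55.7^0.75 = 20.39
v^0.49 = 24900^0.49 = 142.6
g^-0.24 = 8.87^-0.24 = 0.5922
D_tc = 1.23 × 20.39 × 142.6 × 0.5922 = 2118 m
D_f = 1.1 × 2118 = 2330 m
     = 2.330 km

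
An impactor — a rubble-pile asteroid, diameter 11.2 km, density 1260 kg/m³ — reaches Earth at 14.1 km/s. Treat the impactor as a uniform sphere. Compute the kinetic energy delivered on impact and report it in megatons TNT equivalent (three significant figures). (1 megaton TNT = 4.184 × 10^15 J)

E ≈ 2.20 × 10^7 Mt TNT

d = 11200 m; v = 14100 m/s.
Mass m = (π/6) ρ d³ = (π/6) × 1260 × (11200)³ = 9.269 × 10^14 kg
E = ½ m v² = 0.5 × 9.269 × 10^14 × (14100)² = 9.214 × 10^22 J
   = 9.214 × 10^22 / 4.184×10^15 = 2.202 × 10^7 Mt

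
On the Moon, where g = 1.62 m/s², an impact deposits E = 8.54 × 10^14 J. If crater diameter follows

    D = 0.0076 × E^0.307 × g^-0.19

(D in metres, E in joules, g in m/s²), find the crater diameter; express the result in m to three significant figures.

D ≈ 266 m

E^0.307 = (8.54 × 10^14)^0.307 = 3.837 × 10^4
g^-0.19 = 1.62^-0.19 = 0.9124
D = 0.0076 × 3.837 × 10^4 × 0.9124 = 266.1 m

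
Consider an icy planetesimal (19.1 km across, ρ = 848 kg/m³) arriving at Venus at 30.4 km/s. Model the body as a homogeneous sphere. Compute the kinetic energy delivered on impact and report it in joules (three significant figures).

d = 19100 m; v = 30400 m/s.
Mass m = (π/6) ρ d³ = (π/6) × 848 × (19100)³ = 3.094 × 10^15 kg
E = ½ m v² = 0.5 × 3.094 × 10^15 × (30400)² = 1.430 × 10^24 J

E ≈ 1.43 × 10^24 J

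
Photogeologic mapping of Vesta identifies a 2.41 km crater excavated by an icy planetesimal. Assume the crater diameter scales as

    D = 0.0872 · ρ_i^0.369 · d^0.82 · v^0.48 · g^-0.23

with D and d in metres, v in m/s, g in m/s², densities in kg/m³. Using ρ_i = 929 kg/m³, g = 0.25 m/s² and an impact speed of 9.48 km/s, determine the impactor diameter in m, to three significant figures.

d ≈ 38.4 m

Rearranging for d: d = [D / (0.0872 · 929^0.369 · 9480^0.48 · 0.25^-0.23)]^(1/0.82).
D = 2410 m.
929^0.369 = 12.45
9480^0.48 = 81.07
0.25^-0.23 = 1.376
Denominator = 0.0872 × 12.45 × 81.07 × 1.376 = 121.1
D / 121.1 = 2410 / 121.1 = 19.90
d = 19.90^(1/0.82) = 19.90^1.2195 = 38.37 m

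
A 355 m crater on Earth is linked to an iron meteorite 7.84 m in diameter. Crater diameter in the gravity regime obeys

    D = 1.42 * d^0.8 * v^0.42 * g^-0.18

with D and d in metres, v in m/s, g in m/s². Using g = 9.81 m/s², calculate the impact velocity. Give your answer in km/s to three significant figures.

v ≈ 27.0 km/s

Rearranging for v: v = [D / (1.42 · 7.84^0.8 · 9.81^-0.18)]^(1/0.42).
7.84^0.8 = 5.193
9.81^-0.18 = 0.6630
Denominator = 1.42 × 5.193 × 0.6630 = 4.889
D / 4.889 = 355 / 4.889 = 72.61
v = 72.61^(1/0.42) = 72.61^2.381 = 26979 m/s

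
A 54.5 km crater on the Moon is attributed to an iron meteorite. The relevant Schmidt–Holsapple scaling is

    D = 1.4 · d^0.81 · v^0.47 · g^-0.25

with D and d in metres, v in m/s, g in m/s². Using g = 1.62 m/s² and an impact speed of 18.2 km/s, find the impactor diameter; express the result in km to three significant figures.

d ≈ 1.82 km

Rearranging for d: d = [D / (1.4 · 18200^0.47 · 1.62^-0.25)]^(1/0.81).
D = 54500 m.
18200^0.47 = 100.5
1.62^-0.25 = 0.8864
Denominator = 1.4 × 100.5 × 0.8864 = 124.7
D / 124.7 = 54500 / 124.7 = 437.0
d = 437.0^(1/0.81) = 437.0^1.2346 = 1819 m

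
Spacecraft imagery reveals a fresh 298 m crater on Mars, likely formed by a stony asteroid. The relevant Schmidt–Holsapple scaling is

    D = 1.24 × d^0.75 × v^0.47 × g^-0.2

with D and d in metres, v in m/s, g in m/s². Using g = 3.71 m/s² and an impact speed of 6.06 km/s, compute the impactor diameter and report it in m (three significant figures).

Rearranging for d: d = [D / (1.24 · 6060^0.47 · 3.71^-0.2)]^(1/0.75).
6060^0.47 = 59.95
3.71^-0.2 = 0.7694
Denominator = 1.24 × 59.95 × 0.7694 = 57.20
D / 57.20 = 298 / 57.20 = 5.210
d = 5.210^(1/0.75) = 5.210^1.3333 = 9.031 m

d ≈ 9.03 m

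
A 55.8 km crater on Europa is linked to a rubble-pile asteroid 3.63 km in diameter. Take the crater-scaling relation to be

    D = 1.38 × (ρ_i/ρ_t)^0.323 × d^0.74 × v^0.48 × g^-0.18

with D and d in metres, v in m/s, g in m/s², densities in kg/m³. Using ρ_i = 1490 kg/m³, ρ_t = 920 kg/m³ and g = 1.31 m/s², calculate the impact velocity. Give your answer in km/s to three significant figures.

v ≈ 10.3 km/s

Rearranging for v: v = [D / (1.38 · (1490/920)^0.323 · 3630^0.74 · 1.31^-0.18)]^(1/0.48).
D = 55800 m.
(1490/920)^0.323 = 1.169
3630^0.74 = 430.9
1.31^-0.18 = 0.9526
Denominator = 1.38 × 1.169 × 430.9 × 0.9526 = 662.2
D / 662.2 = 55800 / 662.2 = 84.26
v = 84.26^(1/0.48) = 84.26^2.0833 = 10272 m/s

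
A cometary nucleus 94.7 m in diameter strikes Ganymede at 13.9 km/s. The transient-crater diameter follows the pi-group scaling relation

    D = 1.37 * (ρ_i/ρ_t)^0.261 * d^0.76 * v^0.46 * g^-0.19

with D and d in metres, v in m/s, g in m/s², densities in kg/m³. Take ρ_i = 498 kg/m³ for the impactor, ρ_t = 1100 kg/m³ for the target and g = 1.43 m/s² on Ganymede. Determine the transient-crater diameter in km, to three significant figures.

In SI units: v = 13900 m/s.
(ρ_i/ρ_t)^0.261 = (498/1100)^0.261 = 0.8132
d^0.76 = 94.7^0.76 = 31.77
v^0.46 = 13900^0.46 = 80.50
g^-0.19 = 1.43^-0.19 = 0.9343
D = 1.37 × 0.8132 × 31.77 × 80.50 × 0.9343 = 2662 m
   = 2.662 km

D ≈ 2.66 km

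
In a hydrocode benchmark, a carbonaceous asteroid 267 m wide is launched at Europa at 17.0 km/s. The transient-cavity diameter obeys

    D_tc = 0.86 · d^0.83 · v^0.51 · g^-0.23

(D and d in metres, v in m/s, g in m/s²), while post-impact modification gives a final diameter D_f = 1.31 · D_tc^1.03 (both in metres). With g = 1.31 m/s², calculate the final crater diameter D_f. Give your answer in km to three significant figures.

D_f ≈ 20.8 km

v = 17000 m/s.
d^0.83 = 267^0.83 = 103.3
v^0.51 = 17000^0.51 = 143.7
g^-0.23 = 1.31^-0.23 = 0.9398
D_tc = 0.86 × 103.3 × 143.7 × 0.9398 = 12000 m
D_f = 1.31 × (12000)^1.03 = 20837 m
     = 20.84 km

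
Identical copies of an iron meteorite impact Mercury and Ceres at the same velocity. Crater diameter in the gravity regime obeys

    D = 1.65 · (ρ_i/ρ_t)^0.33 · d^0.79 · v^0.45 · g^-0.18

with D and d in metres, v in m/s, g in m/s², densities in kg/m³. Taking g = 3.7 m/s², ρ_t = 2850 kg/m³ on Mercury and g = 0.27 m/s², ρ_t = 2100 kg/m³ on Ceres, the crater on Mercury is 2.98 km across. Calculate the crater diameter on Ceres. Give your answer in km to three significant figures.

D ≈ 5.28 km

The impactor-only factors (d, v, ρ_i) cancel in the ratio, leaving D_Ceres/D_Mercury = (g_Ceres/g_Mercury)^-0.18 · (ρ_t,Mercury/ρ_t,Ceres)^0.33.
(0.27/3.7)^-0.18 = 0.07297^-0.18 = 1.602
(2850/2100)^0.33 = 1.357^0.33 = 1.106
Ratio = 1.602 × 1.106 = 1.772
D_Ceres = 1.772 × 2.98 km = 5.28 km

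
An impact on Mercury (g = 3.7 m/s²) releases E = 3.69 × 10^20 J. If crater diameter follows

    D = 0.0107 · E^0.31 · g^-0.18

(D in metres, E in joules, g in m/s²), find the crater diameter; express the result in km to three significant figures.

E^0.31 = (3.69 × 10^20)^0.31 = 2.376 × 10^6
g^-0.18 = 3.7^-0.18 = 0.7902
D = 0.0107 × 2.376 × 10^6 × 0.7902 = 20089 m
   = 20.09 km

D ≈ 20.1 km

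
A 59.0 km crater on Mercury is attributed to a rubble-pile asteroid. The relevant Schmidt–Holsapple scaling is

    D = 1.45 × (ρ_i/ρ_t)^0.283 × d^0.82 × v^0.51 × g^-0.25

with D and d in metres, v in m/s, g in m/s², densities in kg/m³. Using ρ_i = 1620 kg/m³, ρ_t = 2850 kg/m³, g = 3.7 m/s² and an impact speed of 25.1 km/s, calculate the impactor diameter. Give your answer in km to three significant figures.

Rearranging for d: d = [D / (1.45 · (1620/2850)^0.283 · 25100^0.51 · 3.7^-0.25)]^(1/0.82).
D = 59000 m.
(1620/2850)^0.283 = 0.8523
25100^0.51 = 175.3
3.7^-0.25 = 0.7210
Denominator = 1.45 × 0.8523 × 175.3 × 0.7210 = 156.2
D / 156.2 = 59000 / 156.2 = 377.7
d = 377.7^(1/0.82) = 377.7^1.2195 = 1389 m

d ≈ 1.39 km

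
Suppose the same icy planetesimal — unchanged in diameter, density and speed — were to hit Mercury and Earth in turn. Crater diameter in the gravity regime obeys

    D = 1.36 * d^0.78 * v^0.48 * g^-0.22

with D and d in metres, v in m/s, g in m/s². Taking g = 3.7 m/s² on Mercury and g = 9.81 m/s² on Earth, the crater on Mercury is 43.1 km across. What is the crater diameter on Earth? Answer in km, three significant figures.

D ≈ 34.8 km

All impactor-dependent factors cancel in the ratio, leaving D_Earth/D_Mercury = (g_Earth/g_Mercury)^-0.22.
(9.81/3.7)^-0.22 = 2.651^-0.22 = 0.8070
D_Earth = 0.8070 × 43.1 km = 34.8 km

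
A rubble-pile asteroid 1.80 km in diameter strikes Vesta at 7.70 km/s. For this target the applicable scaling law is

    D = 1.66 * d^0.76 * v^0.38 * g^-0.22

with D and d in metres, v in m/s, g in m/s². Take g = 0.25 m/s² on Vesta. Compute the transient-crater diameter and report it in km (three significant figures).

D ≈ 20.1 km

In SI units: d = 1800 m, v = 7700 m/s.
d^0.76 = 1800^0.76 = 297.9
v^0.38 = 7700^0.38 = 29.98
g^-0.22 = 0.25^-0.22 = 1.357
D = 1.66 × 297.9 × 29.98 × 1.357 = 20118 m
   = 20.12 km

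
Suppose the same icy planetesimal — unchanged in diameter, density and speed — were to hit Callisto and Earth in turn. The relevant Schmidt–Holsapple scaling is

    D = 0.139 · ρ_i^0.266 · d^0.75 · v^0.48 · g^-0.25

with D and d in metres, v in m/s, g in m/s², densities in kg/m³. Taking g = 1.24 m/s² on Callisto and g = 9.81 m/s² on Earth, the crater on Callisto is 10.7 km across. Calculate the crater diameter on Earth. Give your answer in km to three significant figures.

All impactor-dependent factors cancel in the ratio, leaving D_Earth/D_Callisto = (g_Earth/g_Callisto)^-0.25.
(9.81/1.24)^-0.25 = 7.911^-0.25 = 0.5963
D_Earth = 0.5963 × 10.7 km = 6.38 km

D ≈ 6.38 km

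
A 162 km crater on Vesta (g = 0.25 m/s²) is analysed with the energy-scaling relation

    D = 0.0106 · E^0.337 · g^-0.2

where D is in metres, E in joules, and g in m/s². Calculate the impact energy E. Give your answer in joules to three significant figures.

E ≈ 9.14 × 10^20 J

Rearranging: E = [D / (0.0106 · g^-0.2)]^(1/0.337).
D = 162000 m.
g^-0.2 = 0.25^-0.2 = 1.320
D / (0.0106 × 1.320) = 162000 / (0.01399) = 1.158 × 10^7
E = (1.158 × 10^7)^2.9674 = 9.138 × 10^20 J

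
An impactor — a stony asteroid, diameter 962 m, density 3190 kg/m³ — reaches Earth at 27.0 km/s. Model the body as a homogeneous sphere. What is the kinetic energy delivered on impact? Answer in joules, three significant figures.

v = 27000 m/s.
Mass m = (π/6) ρ d³ = (π/6) × 3190 × (962)³ = 1.487 × 10^12 kg
E = ½ m v² = 0.5 × 1.487 × 10^12 × (27000)² = 5.420 × 10^20 J

E ≈ 5.42 × 10^20 J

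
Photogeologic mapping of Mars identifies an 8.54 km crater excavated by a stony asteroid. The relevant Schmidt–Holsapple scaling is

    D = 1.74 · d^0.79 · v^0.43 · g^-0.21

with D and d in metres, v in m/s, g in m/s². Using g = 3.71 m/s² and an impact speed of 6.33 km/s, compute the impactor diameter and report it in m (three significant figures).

d ≈ 568 m

Rearranging for d: d = [D / (1.74 · 6330^0.43 · 3.71^-0.21)]^(1/0.79).
D = 8540 m.
6330^0.43 = 43.11
3.71^-0.21 = 0.7593
Denominator = 1.74 × 43.11 × 0.7593 = 56.96
D / 56.96 = 8540 / 56.96 = 149.9
d = 149.9^(1/0.79) = 149.9^1.2658 = 567.7 m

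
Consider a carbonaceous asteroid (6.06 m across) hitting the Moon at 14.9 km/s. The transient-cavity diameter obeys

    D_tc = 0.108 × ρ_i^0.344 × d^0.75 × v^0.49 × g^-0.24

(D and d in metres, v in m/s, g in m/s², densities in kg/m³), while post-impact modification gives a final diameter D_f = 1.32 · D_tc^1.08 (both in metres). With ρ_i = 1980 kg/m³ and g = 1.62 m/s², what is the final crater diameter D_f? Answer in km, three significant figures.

D_f ≈ 1.23 km

v = 14900 m/s.
ρ_i^0.344 = 1980^0.344 = 13.62
d^0.75 = 6.06^0.75 = 3.862
v^0.49 = 14900^0.49 = 110.9
g^-0.24 = 1.62^-0.24 = 0.8907
D_tc = 0.108 × 13.62 × 3.862 × 110.9 × 0.8907 = 561.1 m
D_f = 1.32 × (561.1)^1.08 = 1229 m
     = 1.229 km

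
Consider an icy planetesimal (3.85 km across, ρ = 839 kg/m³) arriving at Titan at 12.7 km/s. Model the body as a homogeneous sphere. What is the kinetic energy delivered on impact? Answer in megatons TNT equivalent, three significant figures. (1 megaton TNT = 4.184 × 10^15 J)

d = 3850 m; v = 12700 m/s.
Mass m = (π/6) ρ d³ = (π/6) × 839 × (3850)³ = 2.507 × 10^13 kg
E = ½ m v² = 0.5 × 2.507 × 10^13 × (12700)² = 2.022 × 10^21 J
   = 2.022 × 10^21 / 4.184×10^15 = 4.833 × 10^5 Mt

E ≈ 4.83 × 10^5 Mt TNT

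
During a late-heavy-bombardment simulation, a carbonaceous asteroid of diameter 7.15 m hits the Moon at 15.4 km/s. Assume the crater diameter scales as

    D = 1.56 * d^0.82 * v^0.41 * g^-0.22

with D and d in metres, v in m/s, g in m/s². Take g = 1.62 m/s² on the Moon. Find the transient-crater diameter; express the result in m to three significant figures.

D ≈ 367 m

In SI units: v = 15400 m/s.
d^0.82 = 7.15^0.82 = 5.018
v^0.41 = 15400^0.41 = 52.11
g^-0.22 = 1.62^-0.22 = 0.8993
D = 1.56 × 5.018 × 52.11 × 0.8993 = 366.8 m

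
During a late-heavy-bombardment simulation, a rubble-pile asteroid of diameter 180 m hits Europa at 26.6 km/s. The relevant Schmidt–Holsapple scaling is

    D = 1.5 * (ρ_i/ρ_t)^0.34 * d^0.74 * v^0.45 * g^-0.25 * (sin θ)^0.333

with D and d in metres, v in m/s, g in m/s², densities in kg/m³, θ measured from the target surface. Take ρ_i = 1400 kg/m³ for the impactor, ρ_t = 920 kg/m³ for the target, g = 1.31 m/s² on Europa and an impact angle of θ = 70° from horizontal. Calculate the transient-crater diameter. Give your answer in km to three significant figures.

In SI units: v = 26600 m/s.
(ρ_i/ρ_t)^0.34 = (1400/920)^0.34 = 1.153
d^0.74 = 180^0.74 = 46.66
v^0.45 = 26600^0.45 = 97.99
g^-0.25 = 1.31^-0.25 = 0.9347
(sin 70°)^0.333 = 0.9397^0.333 = 0.9795
D = 1.5 × 1.153 × 46.66 × 97.99 × 0.9347 × 0.9795 = 7240 m
   = 7.240 km

D ≈ 7.24 km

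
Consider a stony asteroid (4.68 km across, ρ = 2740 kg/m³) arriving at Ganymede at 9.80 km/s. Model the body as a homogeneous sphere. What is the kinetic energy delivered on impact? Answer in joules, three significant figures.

E ≈ 7.06 × 10^21 J

d = 4680 m; v = 9800 m/s.
Mass m = (π/6) ρ d³ = (π/6) × 2740 × (4680)³ = 1.471 × 10^14 kg
E = ½ m v² = 0.5 × 1.471 × 10^14 × (9800)² = 7.064 × 10^21 J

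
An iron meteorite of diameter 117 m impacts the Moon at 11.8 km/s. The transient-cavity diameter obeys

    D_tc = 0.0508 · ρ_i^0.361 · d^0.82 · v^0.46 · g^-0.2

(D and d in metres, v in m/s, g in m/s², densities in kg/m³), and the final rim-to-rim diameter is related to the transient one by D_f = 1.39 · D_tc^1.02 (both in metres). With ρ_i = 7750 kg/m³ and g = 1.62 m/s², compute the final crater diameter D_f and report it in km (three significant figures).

D_f ≈ 7.12 km

v = 11800 m/s.
ρ_i^0.361 = 7750^0.361 = 25.35
d^0.82 = 117^0.82 = 49.65
v^0.46 = 11800^0.46 = 74.66
g^-0.2 = 1.62^-0.2 = 0.9080
D_tc = 0.0508 × 25.35 × 49.65 × 74.66 × 0.9080 = 4334 m
D_f = 1.39 × (4334)^1.02 = 7123 m
     = 7.123 km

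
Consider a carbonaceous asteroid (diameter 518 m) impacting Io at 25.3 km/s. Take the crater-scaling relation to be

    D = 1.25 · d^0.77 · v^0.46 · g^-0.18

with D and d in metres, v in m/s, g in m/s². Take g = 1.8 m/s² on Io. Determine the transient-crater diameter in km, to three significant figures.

In SI units: v = 25300 m/s.
d^0.77 = 518^0.77 = 123.0
v^0.46 = 25300^0.46 = 106.0
g^-0.18 = 1.8^-0.18 = 0.8996
D = 1.25 × 123.0 × 106.0 × 0.8996 = 14661 m
   = 14.66 km

D ≈ 14.7 km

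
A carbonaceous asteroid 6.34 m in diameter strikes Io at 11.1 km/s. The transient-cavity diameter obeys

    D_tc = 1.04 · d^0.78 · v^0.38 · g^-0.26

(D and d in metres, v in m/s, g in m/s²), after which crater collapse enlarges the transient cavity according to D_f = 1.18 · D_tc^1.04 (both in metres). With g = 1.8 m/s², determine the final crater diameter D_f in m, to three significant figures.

v = 11100 m/s.
d^0.78 = 6.34^0.78 = 4.223
v^0.38 = 11100^0.38 = 34.45
g^-0.26 = 1.8^-0.26 = 0.8583
D_tc = 1.04 × 4.223 × 34.45 × 0.8583 = 129.9 m
D_f = 1.18 × (129.9)^1.04 = 186.2 m

D_f ≈ 186 m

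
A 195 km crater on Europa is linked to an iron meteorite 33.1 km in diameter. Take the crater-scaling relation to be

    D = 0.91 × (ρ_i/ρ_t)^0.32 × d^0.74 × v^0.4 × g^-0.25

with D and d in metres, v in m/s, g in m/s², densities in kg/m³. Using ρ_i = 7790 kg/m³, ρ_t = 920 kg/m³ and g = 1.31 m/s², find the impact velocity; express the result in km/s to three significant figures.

v ≈ 19.8 km/s

Rearranging for v: v = [D / (0.91 · (7790/920)^0.32 · 33100^0.74 · 1.31^-0.25)]^(1/0.4).
D = 195000 m.
(7790/920)^0.32 = 1.981
33100^0.74 = 2211
1.31^-0.25 = 0.9347
Denominator = 0.91 × 1.981 × 2211 × 0.9347 = 3726
D / 3726 = 195000 / 3726 = 52.33
v = 52.33^(1/0.4) = 52.33^2.5 = 19810 m/s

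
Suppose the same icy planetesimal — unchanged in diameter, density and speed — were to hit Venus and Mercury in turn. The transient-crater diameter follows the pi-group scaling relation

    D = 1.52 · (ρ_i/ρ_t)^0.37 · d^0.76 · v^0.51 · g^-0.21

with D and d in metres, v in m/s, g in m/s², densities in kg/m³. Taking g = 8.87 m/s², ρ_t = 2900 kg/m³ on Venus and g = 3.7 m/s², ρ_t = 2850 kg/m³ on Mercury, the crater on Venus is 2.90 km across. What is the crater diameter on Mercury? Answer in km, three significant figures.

The impactor-only factors (d, v, ρ_i) cancel in the ratio, leaving D_Mercury/D_Venus = (g_Mercury/g_Venus)^-0.21 · (ρ_t,Venus/ρ_t,Mercury)^0.37.
(3.7/8.87)^-0.21 = 0.4171^-0.21 = 1.202
(2900/2850)^0.37 = 1.018^0.37 = 1.007
Ratio = 1.202 × 1.007 = 1.210
D_Mercury = 1.210 × 2.90 km = 3.51 km

D ≈ 3.51 km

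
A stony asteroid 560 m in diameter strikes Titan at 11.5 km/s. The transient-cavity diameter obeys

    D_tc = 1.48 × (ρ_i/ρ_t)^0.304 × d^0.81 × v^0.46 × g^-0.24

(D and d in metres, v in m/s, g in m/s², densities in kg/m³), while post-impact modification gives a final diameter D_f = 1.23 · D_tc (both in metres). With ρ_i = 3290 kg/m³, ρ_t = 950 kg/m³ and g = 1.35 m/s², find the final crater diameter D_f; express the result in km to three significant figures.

v = 11500 m/s.
(ρ_i/ρ_t)^0.304 = (3290/950)^0.304 = 1.459
d^0.81 = 560^0.81 = 168.3
v^0.46 = 11500^0.46 = 73.78
g^-0.24 = 1.35^-0.24 = 0.9305
D_tc = 1.48 × 1.459 × 168.3 × 73.78 × 0.9305 = 24950 m
D_f = 1.23 × 24950 = 30688 m
     = 30.69 km

D_f ≈ 30.7 km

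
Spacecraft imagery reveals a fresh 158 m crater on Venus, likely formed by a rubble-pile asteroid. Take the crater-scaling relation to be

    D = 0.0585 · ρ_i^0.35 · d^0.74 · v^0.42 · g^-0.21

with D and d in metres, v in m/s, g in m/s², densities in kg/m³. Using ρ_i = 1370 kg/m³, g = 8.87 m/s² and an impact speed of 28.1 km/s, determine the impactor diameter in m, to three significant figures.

Rearranging for d: d = [D / (0.0585 · 1370^0.35 · 28100^0.42 · 8.87^-0.21)]^(1/0.74).
1370^0.35 = 12.53
28100^0.42 = 73.87
8.87^-0.21 = 0.6323
Denominator = 0.0585 × 12.53 × 73.87 × 0.6323 = 34.24
D / 34.24 = 158 / 34.24 = 4.614
d = 4.614^(1/0.74) = 4.614^1.3514 = 7.896 m

d ≈ 7.90 m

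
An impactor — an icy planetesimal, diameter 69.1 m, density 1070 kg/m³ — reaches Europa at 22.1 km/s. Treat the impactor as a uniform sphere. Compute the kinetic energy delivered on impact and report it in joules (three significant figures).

E ≈ 4.51 × 10^16 J

v = 22100 m/s.
Mass m = (π/6) ρ d³ = (π/6) × 1070 × (69.1)³ = 1.848 × 10^8 kg
E = ½ m v² = 0.5 × 1.848 × 10^8 × (22100)² = 4.513 × 10^16 J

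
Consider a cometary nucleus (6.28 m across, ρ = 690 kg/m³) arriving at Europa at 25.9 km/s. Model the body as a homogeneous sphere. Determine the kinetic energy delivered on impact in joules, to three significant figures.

v = 25900 m/s.
Mass m = (π/6) ρ d³ = (π/6) × 690 × (6.28)³ = 8.948 × 10^4 kg
E = ½ m v² = 0.5 × 8.948 × 10^4 × (25900)² = 3.001 × 10^13 J

E ≈ 3.00 × 10^13 J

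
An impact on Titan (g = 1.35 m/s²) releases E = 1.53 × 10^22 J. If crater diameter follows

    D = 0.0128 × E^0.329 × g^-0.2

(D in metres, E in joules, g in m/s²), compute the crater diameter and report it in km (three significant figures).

E^0.329 = (1.53 × 10^22)^0.329 = 1.990 × 10^7
g^-0.2 = 1.35^-0.2 = 0.9417
D = 0.0128 × 1.990 × 10^7 × 0.9417 = 2.399 × 10^5 m
   = 239.9 km

D ≈ 240 km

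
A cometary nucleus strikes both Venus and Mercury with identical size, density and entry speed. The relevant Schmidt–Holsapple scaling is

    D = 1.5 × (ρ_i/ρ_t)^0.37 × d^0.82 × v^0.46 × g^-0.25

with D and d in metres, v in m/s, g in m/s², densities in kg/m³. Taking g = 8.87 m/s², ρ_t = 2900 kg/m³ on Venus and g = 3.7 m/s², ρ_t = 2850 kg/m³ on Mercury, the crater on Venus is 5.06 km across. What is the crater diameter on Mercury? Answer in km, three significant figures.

D ≈ 6.34 km

The impactor-only factors (d, v, ρ_i) cancel in the ratio, leaving D_Mercury/D_Venus = (g_Mercury/g_Venus)^-0.25 · (ρ_t,Venus/ρ_t,Mercury)^0.37.
(3.7/8.87)^-0.25 = 0.4171^-0.25 = 1.244
(2900/2850)^0.37 = 1.018^0.37 = 1.007
Ratio = 1.244 × 1.007 = 1.253
D_Mercury = 1.253 × 5.06 km = 6.34 km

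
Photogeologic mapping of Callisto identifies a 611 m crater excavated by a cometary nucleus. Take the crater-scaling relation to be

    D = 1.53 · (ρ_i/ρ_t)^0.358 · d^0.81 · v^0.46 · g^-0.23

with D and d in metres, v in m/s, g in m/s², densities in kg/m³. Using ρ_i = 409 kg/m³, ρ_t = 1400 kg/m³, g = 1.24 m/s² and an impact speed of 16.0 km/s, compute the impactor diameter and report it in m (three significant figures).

d ≈ 12.2 m

Rearranging for d: d = [D / (1.53 · (409/1400)^0.358 · 16000^0.46 · 1.24^-0.23)]^(1/0.81).
(409/1400)^0.358 = 0.6437
16000^0.46 = 85.88
1.24^-0.23 = 0.9517
Denominator = 1.53 × 0.6437 × 85.88 × 0.9517 = 80.49
D / 80.49 = 611 / 80.49 = 7.591
d = 7.591^(1/0.81) = 7.591^1.2346 = 12.21 m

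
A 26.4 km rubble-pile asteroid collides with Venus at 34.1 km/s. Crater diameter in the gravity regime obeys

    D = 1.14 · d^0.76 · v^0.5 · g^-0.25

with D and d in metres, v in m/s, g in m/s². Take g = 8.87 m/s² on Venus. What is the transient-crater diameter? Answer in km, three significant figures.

D ≈ 280 km

In SI units: d = 26400 m, v = 34100 m/s.
d^0.76 = 26400^0.76 = 2293
v^0.5 = 34100^0.5 = 184.7
g^-0.25 = 8.87^-0.25 = 0.5795
D = 1.14 × 2293 × 184.7 × 0.5795 = 2.798 × 10^5 m
   = 279.8 km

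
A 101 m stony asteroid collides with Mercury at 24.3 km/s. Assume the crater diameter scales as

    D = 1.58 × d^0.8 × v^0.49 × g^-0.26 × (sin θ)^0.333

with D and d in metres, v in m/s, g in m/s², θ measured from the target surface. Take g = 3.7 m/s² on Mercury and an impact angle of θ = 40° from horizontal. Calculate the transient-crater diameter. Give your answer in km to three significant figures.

D ≈ 5.49 km

In SI units: v = 24300 m/s.
d^0.8 = 101^0.8 = 40.13
v^0.49 = 24300^0.49 = 140.9
g^-0.26 = 3.7^-0.26 = 0.7117
(sin 40°)^0.333 = 0.6428^0.333 = 0.8632
D = 1.58 × 40.13 × 140.9 × 0.7117 × 0.8632 = 5488 m
   = 5.488 km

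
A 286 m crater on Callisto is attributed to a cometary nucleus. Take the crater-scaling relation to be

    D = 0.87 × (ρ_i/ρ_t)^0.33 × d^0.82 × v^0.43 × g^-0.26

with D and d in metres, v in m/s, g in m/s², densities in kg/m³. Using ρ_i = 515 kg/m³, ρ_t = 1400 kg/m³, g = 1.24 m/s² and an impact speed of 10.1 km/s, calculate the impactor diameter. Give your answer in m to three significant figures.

d ≈ 14.9 m

Rearranging for d: d = [D / (0.87 · (515/1400)^0.33 · 10100^0.43 · 1.24^-0.26)]^(1/0.82).
(515/1400)^0.33 = 0.7189
10100^0.43 = 52.71
1.24^-0.26 = 0.9456
Denominator = 0.87 × 0.7189 × 52.71 × 0.9456 = 31.17
D / 31.17 = 286 / 31.17 = 9.175
d = 9.175^(1/0.82) = 9.175^1.2195 = 14.92 m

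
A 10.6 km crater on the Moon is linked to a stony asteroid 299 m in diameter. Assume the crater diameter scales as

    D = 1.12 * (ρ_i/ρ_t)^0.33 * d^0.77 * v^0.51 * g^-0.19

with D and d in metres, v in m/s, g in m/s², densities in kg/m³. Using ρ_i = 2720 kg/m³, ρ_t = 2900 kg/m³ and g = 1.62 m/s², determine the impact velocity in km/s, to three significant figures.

Rearranging for v: v = [D / (1.12 · (2720/2900)^0.33 · 299^0.77 · 1.62^-0.19)]^(1/0.51).
D = 10600 m.
(2720/2900)^0.33 = 0.9791
299^0.77 = 80.59
1.62^-0.19 = 0.9124
Denominator = 1.12 × 0.9791 × 80.59 × 0.9124 = 80.63
D / 80.63 = 10600 / 80.63 = 131.5
v = 131.5^(1/0.51) = 131.5^1.9608 = 14282 m/s

v ≈ 14.3 km/s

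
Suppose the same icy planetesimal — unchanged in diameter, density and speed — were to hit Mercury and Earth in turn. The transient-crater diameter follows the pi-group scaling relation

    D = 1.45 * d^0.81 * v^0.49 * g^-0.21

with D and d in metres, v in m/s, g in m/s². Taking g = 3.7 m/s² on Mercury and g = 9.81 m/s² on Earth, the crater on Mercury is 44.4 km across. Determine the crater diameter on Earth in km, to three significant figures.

D ≈ 36.2 km

All impactor-dependent factors cancel in the ratio, leaving D_Earth/D_Mercury = (g_Earth/g_Mercury)^-0.21.
(9.81/3.7)^-0.21 = 2.651^-0.21 = 0.8149
D_Earth = 0.8149 × 44.4 km = 36.2 km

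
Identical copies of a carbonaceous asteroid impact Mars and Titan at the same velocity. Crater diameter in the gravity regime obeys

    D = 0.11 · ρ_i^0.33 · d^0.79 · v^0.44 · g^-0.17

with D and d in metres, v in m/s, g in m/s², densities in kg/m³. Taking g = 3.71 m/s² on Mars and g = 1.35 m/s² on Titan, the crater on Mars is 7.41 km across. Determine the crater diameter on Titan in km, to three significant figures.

All impactor-dependent factors cancel in the ratio, leaving D_Titan/D_Mars = (g_Titan/g_Mars)^-0.17.
(1.35/3.71)^-0.17 = 0.3639^-0.17 = 1.187
D_Titan = 1.187 × 7.41 km = 8.80 km

D ≈ 8.80 km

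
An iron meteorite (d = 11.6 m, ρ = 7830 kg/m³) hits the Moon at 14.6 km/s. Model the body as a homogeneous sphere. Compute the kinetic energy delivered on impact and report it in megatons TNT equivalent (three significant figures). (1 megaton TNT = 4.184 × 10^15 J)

E ≈ 0.163 Mt TNT

v = 14600 m/s.
Mass m = (π/6) ρ d³ = (π/6) × 7830 × (11.6)³ = 6.399 × 10^6 kg
E = ½ m v² = 0.5 × 6.399 × 10^6 × (14600)² = 6.820 × 10^14 J
   = 6.820 × 10^14 / 4.184×10^15 = 0.1630 Mt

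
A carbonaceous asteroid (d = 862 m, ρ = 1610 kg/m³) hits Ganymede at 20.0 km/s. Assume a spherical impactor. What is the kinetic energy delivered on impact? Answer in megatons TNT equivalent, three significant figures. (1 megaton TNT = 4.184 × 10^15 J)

v = 20000 m/s.
Mass m = (π/6) ρ d³ = (π/6) × 1610 × (862)³ = 5.399 × 10^11 kg
E = ½ m v² = 0.5 × 5.399 × 10^11 × (20000)² = 1.080 × 10^20 J
   = 1.080 × 10^20 / 4.184×10^15 = 25813 Mt

E ≈ 25800 Mt TNT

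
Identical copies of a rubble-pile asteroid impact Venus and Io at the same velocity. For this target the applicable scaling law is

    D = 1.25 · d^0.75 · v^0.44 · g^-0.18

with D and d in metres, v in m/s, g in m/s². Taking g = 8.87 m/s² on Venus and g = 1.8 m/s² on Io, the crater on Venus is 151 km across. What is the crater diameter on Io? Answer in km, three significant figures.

All impactor-dependent factors cancel in the ratio, leaving D_Io/D_Venus = (g_Io/g_Venus)^-0.18.
(1.8/8.87)^-0.18 = 0.2029^-0.18 = 1.333
D_Io = 1.333 × 151 km = 201 km

D ≈ 201 km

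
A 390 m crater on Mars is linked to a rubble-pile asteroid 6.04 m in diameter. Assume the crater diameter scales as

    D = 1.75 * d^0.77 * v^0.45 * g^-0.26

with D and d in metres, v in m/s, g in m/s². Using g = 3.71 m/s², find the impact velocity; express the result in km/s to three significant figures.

Rearranging for v: v = [D / (1.75 · 6.04^0.77 · 3.71^-0.26)]^(1/0.45).
6.04^0.77 = 3.994
3.71^-0.26 = 0.7112
Denominator = 1.75 × 3.994 × 0.7112 = 4.971
D / 4.971 = 390 / 4.971 = 78.46
v = 78.46^(1/0.45) = 78.46^2.2222 = 16229 m/s

v ≈ 16.2 km/s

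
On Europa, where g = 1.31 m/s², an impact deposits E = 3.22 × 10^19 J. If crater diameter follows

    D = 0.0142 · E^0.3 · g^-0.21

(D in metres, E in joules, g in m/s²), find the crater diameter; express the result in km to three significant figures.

D ≈ 9.55 km

E^0.3 = (3.22 × 10^19)^0.3 = 7.118 × 10^5
g^-0.21 = 1.31^-0.21 = 0.9449
D = 0.0142 × 7.118 × 10^5 × 0.9449 = 9551 m
   = 9.551 km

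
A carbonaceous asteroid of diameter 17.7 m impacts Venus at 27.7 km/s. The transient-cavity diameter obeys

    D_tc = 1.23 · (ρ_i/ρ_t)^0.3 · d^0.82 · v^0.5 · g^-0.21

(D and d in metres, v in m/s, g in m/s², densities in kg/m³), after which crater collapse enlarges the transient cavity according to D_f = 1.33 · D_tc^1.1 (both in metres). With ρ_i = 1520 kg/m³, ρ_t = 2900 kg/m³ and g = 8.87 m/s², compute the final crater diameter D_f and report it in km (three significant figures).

D_f ≈ 3.02 km

v = 27700 m/s.
(ρ_i/ρ_t)^0.3 = (1520/2900)^0.3 = 0.8238
d^0.82 = 17.7^0.82 = 10.55
v^0.5 = 27700^0.5 = 166.4
g^-0.21 = 8.87^-0.21 = 0.6323
D_tc = 1.23 × 0.8238 × 10.55 × 166.4 × 0.6323 = 1125 m
D_f = 1.33 × (1125)^1.1 = 3021 m
     = 3.021 km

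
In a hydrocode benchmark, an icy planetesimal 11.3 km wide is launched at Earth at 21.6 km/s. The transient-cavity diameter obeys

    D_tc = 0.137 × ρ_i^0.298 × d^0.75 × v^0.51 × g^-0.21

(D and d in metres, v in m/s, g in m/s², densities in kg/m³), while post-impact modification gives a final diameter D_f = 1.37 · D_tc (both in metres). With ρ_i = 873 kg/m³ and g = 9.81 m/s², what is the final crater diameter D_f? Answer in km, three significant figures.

In SI: d = 11300 m, v = 21600 m/s.
ρ_i^0.298 = 873^0.298 = 7.524
d^0.75 = 11300^0.75 = 1096
v^0.51 = 21600^0.51 = 162.4
g^-0.21 = 9.81^-0.21 = 0.6191
D_tc = 0.137 × 7.524 × 1096 × 162.4 × 0.6191 = 1.136 × 10^5 m
D_f = 1.37 × 1.136 × 10^5 = 1.556 × 10^5 m
     = 155.6 km

D_f ≈ 156 km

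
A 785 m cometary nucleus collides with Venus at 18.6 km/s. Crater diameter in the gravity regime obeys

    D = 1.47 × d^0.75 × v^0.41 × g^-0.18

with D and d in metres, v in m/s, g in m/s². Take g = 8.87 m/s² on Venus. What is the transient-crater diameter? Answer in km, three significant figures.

In SI units: v = 18600 m/s.
d^0.75 = 785^0.75 = 148.3
v^0.41 = 18600^0.41 = 56.30
g^-0.18 = 8.87^-0.18 = 0.6751
D = 1.47 × 148.3 × 56.30 × 0.6751 = 8286 m
   = 8.286 km

D ≈ 8.29 km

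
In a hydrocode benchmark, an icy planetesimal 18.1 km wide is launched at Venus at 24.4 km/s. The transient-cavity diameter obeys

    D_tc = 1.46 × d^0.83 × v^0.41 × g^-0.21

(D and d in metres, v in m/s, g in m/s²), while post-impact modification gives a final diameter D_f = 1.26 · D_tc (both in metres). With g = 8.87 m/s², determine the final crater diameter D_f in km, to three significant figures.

D_f ≈ 250 km

In SI: d = 18100 m, v = 24400 m/s.
d^0.83 = 18100^0.83 = 3419
v^0.41 = 24400^0.41 = 62.93
g^-0.21 = 8.87^-0.21 = 0.6323
D_tc = 1.46 × 3419 × 62.93 × 0.6323 = 1.986 × 10^5 m
D_f = 1.26 × 1.986 × 10^5 = 2.502 × 10^5 m
     = 250.2 km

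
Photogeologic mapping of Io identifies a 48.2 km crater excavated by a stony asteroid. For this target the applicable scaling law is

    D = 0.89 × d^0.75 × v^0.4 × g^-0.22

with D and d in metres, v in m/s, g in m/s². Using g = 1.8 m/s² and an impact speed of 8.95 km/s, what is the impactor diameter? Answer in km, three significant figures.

Rearranging for d: d = [D / (0.89 · 8950^0.4 · 1.8^-0.22)]^(1/0.75).
D = 48200 m.
8950^0.4 = 38.08
1.8^-0.22 = 0.8787
Denominator = 0.89 × 38.08 × 0.8787 = 29.78
D / 29.78 = 48200 / 29.78 = 1619
d = 1619^(1/0.75) = 1619^1.3333 = 19006 m

d ≈ 19.0 km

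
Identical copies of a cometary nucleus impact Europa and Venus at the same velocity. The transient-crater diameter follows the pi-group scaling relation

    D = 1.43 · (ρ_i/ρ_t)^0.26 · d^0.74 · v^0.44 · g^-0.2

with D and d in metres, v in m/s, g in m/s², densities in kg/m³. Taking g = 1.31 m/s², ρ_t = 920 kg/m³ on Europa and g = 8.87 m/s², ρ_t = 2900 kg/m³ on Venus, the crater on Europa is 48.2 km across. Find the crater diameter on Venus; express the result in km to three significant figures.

D ≈ 24.4 km

The impactor-only factors (d, v, ρ_i) cancel in the ratio, leaving D_Venus/D_Europa = (g_Venus/g_Europa)^-0.2 · (ρ_t,Europa/ρ_t,Venus)^0.26.
(8.87/1.31)^-0.2 = 6.771^-0.2 = 0.6821
(920/2900)^0.26 = 0.3172^0.26 = 0.7419
Ratio = 0.6821 × 0.7419 = 0.5060
D_Venus = 0.5060 × 48.2 km = 24.4 km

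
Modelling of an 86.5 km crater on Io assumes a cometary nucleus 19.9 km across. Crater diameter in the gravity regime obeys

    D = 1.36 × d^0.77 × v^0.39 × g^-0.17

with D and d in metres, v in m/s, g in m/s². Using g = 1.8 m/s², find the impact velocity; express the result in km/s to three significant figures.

v ≈ 8.72 km/s

Rearranging for v: v = [D / (1.36 · 19900^0.77 · 1.8^-0.17)]^(1/0.39).
D = 86500 m.
19900^0.77 = 2042
1.8^-0.17 = 0.9049
Denominator = 1.36 × 2042 × 0.9049 = 2513
D / 2513 = 86500 / 2513 = 34.42
v = 34.42^(1/0.39) = 34.42^2.5641 = 8720 m/s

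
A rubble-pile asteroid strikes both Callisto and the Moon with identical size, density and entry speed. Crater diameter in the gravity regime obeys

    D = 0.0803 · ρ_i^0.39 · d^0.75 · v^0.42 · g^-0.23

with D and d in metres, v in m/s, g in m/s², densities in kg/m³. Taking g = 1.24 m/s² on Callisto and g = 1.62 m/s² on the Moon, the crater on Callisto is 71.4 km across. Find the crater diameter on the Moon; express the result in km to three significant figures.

D ≈ 67.1 km

All impactor-dependent factors cancel in the ratio, leaving D_Moon/D_Callisto = (g_Moon/g_Callisto)^-0.23.
(1.62/1.24)^-0.23 = 1.306^-0.23 = 0.9404
D_Moon = 0.9404 × 71.4 km = 67.1 km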